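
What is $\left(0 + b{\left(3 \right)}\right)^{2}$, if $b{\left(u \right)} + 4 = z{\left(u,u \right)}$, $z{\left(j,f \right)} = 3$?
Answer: $1$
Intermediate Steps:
$b{\left(u \right)} = -1$ ($b{\left(u \right)} = -4 + 3 = -1$)
$\left(0 + b{\left(3 \right)}\right)^{2} = \left(0 - 1\right)^{2} = \left(-1\right)^{2} = 1$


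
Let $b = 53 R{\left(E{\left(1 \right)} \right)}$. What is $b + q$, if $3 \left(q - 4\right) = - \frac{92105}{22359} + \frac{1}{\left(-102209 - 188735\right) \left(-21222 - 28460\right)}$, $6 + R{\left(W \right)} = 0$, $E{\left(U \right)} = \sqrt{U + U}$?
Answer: $- \frac{305778387332795305}{969576557481216} \approx -315.37$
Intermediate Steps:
$E{\left(U \right)} = \sqrt{2} \sqrt{U}$ ($E{\left(U \right)} = \sqrt{2 U} = \sqrt{2} \sqrt{U}$)
$R{\left(W \right)} = -6$ ($R{\left(W \right)} = -6 + 0 = -6$)
$b = -318$ ($b = 53 \left(-6\right) = -318$)
$q = \frac{2546957946231383}{969576557481216}$ ($q = 4 + \frac{- \frac{92105}{22359} + \frac{1}{\left(-102209 - 188735\right) \left(-21222 - 28460\right)}}{3} = 4 + \frac{\left(-92105\right) \frac{1}{22359} + \frac{1}{\left(-290944\right) \left(-21222 - 28460\right)}}{3} = 4 + \frac{- \frac{92105}{22359} - \frac{1}{290944 \left(-49682\right)}}{3} = 4 + \frac{- \frac{92105}{22359} - - \frac{1}{14454679808}}{3} = 4 + \frac{- \frac{92105}{22359} + \frac{1}{14454679808}}{3} = 4 + \frac{1}{3} \left(- \frac{1331348283693481}{323192185827072}\right) = 4 - \frac{1331348283693481}{969576557481216} = \frac{2546957946231383}{969576557481216} \approx 2.6269$)
$b + q = -318 + \frac{2546957946231383}{969576557481216} = - \frac{305778387332795305}{969576557481216}$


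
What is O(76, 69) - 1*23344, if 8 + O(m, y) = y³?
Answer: 305157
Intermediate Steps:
O(m, y) = -8 + y³
O(76, 69) - 1*23344 = (-8 + 69³) - 1*23344 = (-8 + 328509) - 23344 = 328501 - 23344 = 305157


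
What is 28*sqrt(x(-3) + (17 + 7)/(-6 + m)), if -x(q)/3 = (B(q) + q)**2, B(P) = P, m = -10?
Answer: 14*I*sqrt(438) ≈ 293.0*I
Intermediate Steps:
x(q) = -12*q**2 (x(q) = -3*(q + q)**2 = -3*4*q**2 = -12*q**2)
28*sqrt(x(-3) + (17 + 7)/(-6 + m)) = 28*sqrt(-12*(-3)**2 + (17 + 7)/(-6 - 10)) = 28*sqrt(-12*9 + 24/(-16)) = 28*sqrt(-108 + 24*(-1/16)) = 28*sqrt(-108 - 3/2) = 28*sqrt(-219/2) = 28*(I*sqrt(438)/2) = 14*I*sqrt(438)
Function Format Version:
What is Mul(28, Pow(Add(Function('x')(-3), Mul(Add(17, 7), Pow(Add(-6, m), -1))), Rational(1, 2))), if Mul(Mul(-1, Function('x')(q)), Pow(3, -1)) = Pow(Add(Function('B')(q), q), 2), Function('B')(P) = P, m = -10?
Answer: Mul(14, I, Pow(438, Rational(1, 2))) ≈ Mul(293.00, I)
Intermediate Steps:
Function('x')(q) = Mul(-12, Pow(q, 2)) (Function('x')(q) = Mul(-3, Pow(Add(q, q), 2)) = Mul(-3, Pow(Mul(2, q), 2)) = Mul(-3, Mul(4, Pow(q, 2))) = Mul(-12, Pow(q, 2)))
Mul(28, Pow(Add(Function('x')(-3), Mul(Add(17, 7), Pow(Add(-6, m), -1))), Rational(1, 2))) = Mul(28, Pow(Add(Mul(-12, Pow(-3, 2)), Mul(Add(17, 7), Pow(Add(-6, -10), -1))), Rational(1, 2))) = Mul(28, Pow(Add(Mul(-12, 9), Mul(24, Pow(-16, -1))), Rational(1, 2))) = Mul(28, Pow(Add(-108, Mul(24, Rational(-1, 16))), Rational(1, 2))) = Mul(28, Pow(Add(-108, Rational(-3, 2)), Rational(1, 2))) = Mul(28, Pow(Rational(-219, 2), Rational(1, 2))) = Mul(28, Mul(Rational(1, 2), I, Pow(438, Rational(1, 2)))) = Mul(14, I, Pow(438, Rational(1, 2)))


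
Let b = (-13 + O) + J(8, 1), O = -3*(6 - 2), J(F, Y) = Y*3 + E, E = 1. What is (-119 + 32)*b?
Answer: 1827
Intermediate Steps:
J(F, Y) = 1 + 3*Y (J(F, Y) = Y*3 + 1 = 3*Y + 1 = 1 + 3*Y)
O = -12 (O = -3*4 = -12)
b = -21 (b = (-13 - 12) + (1 + 3*1) = -25 + (1 + 3) = -25 + 4 = -21)
(-119 + 32)*b = (-119 + 32)*(-21) = -87*(-21) = 1827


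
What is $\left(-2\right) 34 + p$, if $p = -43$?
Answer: $-111$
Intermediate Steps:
$\left(-2\right) 34 + p = \left(-2\right) 34 - 43 = -68 - 43 = -111$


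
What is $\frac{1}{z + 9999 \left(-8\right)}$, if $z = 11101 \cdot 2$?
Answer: $- \frac{1}{57790} \approx -1.7304 \cdot 10^{-5}$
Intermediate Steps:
$z = 22202$
$\frac{1}{z + 9999 \left(-8\right)} = \frac{1}{22202 + 9999 \left(-8\right)} = \frac{1}{22202 - 79992} = \frac{1}{-57790} = - \frac{1}{57790}$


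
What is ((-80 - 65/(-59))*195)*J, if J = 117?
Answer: -106203825/59 ≈ -1.8001e+6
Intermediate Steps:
((-80 - 65/(-59))*195)*J = ((-80 - 65/(-59))*195)*117 = ((-80 - 65*(-1/59))*195)*117 = ((-80 + 65/59)*195)*117 = -4655/59*195*117 = -907725/59*117 = -106203825/59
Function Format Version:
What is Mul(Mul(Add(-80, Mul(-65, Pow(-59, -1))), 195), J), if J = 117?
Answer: Rational(-106203825, 59) ≈ -1.8001e+6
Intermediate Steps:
Mul(Mul(Add(-80, Mul(-65, Pow(-59, -1))), 195), J) = Mul(Mul(Add(-80, Mul(-65, Pow(-59, -1))), 195), 117) = Mul(Mul(Add(-80, Mul(-65, Rational(-1, 59))), 195), 117) = Mul(Mul(Add(-80, Rational(65, 59)), 195), 117) = Mul(Mul(Rational(-4655, 59), 195), 117) = Mul(Rational(-907725, 59), 117) = Rational(-106203825, 59)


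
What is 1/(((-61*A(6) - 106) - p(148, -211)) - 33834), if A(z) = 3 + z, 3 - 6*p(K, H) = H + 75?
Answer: -6/207073 ≈ -2.8975e-5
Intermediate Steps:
p(K, H) = -12 - H/6 (p(K, H) = ½ - (H + 75)/6 = ½ - (75 + H)/6 = ½ + (-25/2 - H/6) = -12 - H/6)
1/(((-61*A(6) - 106) - p(148, -211)) - 33834) = 1/(((-61*(3 + 6) - 106) - (-12 - ⅙*(-211))) - 33834) = 1/(((-61*9 - 106) - (-12 + 211/6)) - 33834) = 1/(((-549 - 106) - 1*139/6) - 33834) = 1/((-655 - 139/6) - 33834) = 1/(-4069/6 - 33834) = 1/(-207073/6) = -6/207073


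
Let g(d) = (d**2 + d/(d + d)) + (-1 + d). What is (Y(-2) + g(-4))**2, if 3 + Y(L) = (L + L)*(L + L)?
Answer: 2401/4 ≈ 600.25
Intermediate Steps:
Y(L) = -3 + 4*L**2 (Y(L) = -3 + (L + L)*(L + L) = -3 + (2*L)*(2*L) = -3 + 4*L**2)
g(d) = -1/2 + d + d**2 (g(d) = (d**2 + d/((2*d))) + (-1 + d) = (d**2 + (1/(2*d))*d) + (-1 + d) = (d**2 + 1/2) + (-1 + d) = (1/2 + d**2) + (-1 + d) = -1/2 + d + d**2)
(Y(-2) + g(-4))**2 = ((-3 + 4*(-2)**2) + (-1/2 - 4 + (-4)**2))**2 = ((-3 + 4*4) + (-1/2 - 4 + 16))**2 = ((-3 + 16) + 23/2)**2 = (13 + 23/2)**2 = (49/2)**2 = 2401/4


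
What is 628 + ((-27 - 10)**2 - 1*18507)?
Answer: -16510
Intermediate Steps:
628 + ((-27 - 10)**2 - 1*18507) = 628 + ((-37)**2 - 18507) = 628 + (1369 - 18507) = 628 - 17138 = -16510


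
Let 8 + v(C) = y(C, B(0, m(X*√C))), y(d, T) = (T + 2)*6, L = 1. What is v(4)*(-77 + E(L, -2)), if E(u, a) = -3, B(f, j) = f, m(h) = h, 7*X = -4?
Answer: -320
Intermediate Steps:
X = -4/7 (X = (⅐)*(-4) = -4/7 ≈ -0.57143)
y(d, T) = 12 + 6*T (y(d, T) = (2 + T)*6 = 12 + 6*T)
v(C) = 4 (v(C) = -8 + (12 + 6*0) = -8 + (12 + 0) = -8 + 12 = 4)
v(4)*(-77 + E(L, -2)) = 4*(-77 - 3) = 4*(-80) = -320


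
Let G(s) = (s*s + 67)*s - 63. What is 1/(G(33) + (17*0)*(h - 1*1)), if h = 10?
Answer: 1/38085 ≈ 2.6257e-5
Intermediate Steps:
G(s) = -63 + s*(67 + s²) (G(s) = (s² + 67)*s - 63 = (67 + s²)*s - 63 = s*(67 + s²) - 63 = -63 + s*(67 + s²))
1/(G(33) + (17*0)*(h - 1*1)) = 1/((-63 + 33³ + 67*33) + (17*0)*(10 - 1*1)) = 1/((-63 + 35937 + 2211) + 0*(10 - 1)) = 1/(38085 + 0*9) = 1/(38085 + 0) = 1/38085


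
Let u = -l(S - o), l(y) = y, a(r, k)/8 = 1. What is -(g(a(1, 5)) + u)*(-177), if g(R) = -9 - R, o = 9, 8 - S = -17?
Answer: -5841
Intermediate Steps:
S = 25 (S = 8 - 1*(-17) = 8 + 17 = 25)
a(r, k) = 8 (a(r, k) = 8*1 = 8)
u = -16 (u = -(25 - 1*9) = -(25 - 9) = -1*16 = -16)
-(g(a(1, 5)) + u)*(-177) = -((-9 - 1*8) - 16)*(-177) = -((-9 - 8) - 16)*(-177) = -(-17 - 16)*(-177) = -(-33)*(-177) = -1*5841 = -5841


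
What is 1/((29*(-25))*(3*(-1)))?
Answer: 1/2175 ≈ 0.00045977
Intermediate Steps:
1/((29*(-25))*(3*(-1))) = 1/(-725*(-3)) = 1/2175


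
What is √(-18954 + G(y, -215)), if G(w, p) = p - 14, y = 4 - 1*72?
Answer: I*√19183 ≈ 138.5*I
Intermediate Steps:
y = -68 (y = 4 - 72 = -68)
G(w, p) = -14 + p
√(-18954 + G(y, -215)) = √(-18954 + (-14 - 215)) = √(-18954 - 229) = √(-19183) = I*√19183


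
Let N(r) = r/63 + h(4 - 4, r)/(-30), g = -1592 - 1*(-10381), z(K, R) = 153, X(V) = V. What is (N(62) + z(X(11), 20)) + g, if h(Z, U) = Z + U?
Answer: 2816389/315 ≈ 8940.9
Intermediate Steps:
g = 8789 (g = -1592 + 10381 = 8789)
h(Z, U) = U + Z
N(r) = -11*r/630 (N(r) = r/63 + (r + (4 - 4))/(-30) = r*(1/63) + (r + 0)*(-1/30) = r/63 + r*(-1/30) = r/63 - r/30 = -11*r/630)
(N(62) + z(X(11), 20)) + g = (-11/630*62 + 153) + 8789 = (-341/315 + 153) + 8789 = 47854/315 + 8789 = 2816389/315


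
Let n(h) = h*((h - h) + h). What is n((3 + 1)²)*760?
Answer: 194560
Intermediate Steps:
n(h) = h² (n(h) = h*(0 + h) = h*h = h²)
n((3 + 1)²)*760 = ((3 + 1)²)²*760 = (4²)²*760 = 16²*760 = 256*760 = 194560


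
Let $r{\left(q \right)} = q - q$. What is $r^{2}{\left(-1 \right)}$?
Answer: $0$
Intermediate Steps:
$r{\left(q \right)} = 0$
$r^{2}{\left(-1 \right)} = 0^{2} = 0$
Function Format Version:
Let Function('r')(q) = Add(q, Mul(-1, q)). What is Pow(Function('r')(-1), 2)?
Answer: 0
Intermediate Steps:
Function('r')(q) = 0
Pow(Function('r')(-1), 2) = Pow(0, 2) = 0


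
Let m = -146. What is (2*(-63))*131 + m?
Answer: -16652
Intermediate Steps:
(2*(-63))*131 + m = (2*(-63))*131 - 146 = -126*131 - 146 = -16506 - 146 = -16652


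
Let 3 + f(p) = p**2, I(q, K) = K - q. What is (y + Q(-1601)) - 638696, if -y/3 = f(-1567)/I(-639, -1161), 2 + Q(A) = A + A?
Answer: -54617557/87 ≈ -6.2779e+5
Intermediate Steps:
f(p) = -3 + p**2
Q(A) = -2 + 2*A (Q(A) = -2 + (A + A) = -2 + 2*A)
y = 1227743/87 (y = -3*(-3 + (-1567)**2)/(-1161 - 1*(-639)) = -3*(-3 + 2455489)/(-1161 + 639) = -7366458/(-522) = -7366458*(-1)/522 = -3*(-1227743/261) = 1227743/87 ≈ 14112.)
(y + Q(-1601)) - 638696 = (1227743/87 + (-2 + 2*(-1601))) - 638696 = (1227743/87 + (-2 - 3202)) - 638696 = (1227743/87 - 3204) - 638696 = 948995/87 - 638696 = -54617557/87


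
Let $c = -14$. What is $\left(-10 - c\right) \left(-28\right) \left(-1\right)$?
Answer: $112$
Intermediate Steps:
$\left(-10 - c\right) \left(-28\right) \left(-1\right) = \left(-10 - -14\right) \left(-28\right) \left(-1\right) = \left(-10 + 14\right) \left(-28\right) \left(-1\right) = 4 \left(-28\right) \left(-1\right) = \left(-112\right) \left(-1\right) = 112$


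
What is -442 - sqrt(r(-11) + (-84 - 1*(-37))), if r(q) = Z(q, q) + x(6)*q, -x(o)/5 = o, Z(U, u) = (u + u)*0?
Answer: -442 - sqrt(283) ≈ -458.82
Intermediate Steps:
Z(U, u) = 0 (Z(U, u) = (2*u)*0 = 0)
x(o) = -5*o
r(q) = -30*q (r(q) = 0 + (-5*6)*q = 0 - 30*q = -30*q)
-442 - sqrt(r(-11) + (-84 - 1*(-37))) = -442 - sqrt(-30*(-11) + (-84 - 1*(-37))) = -442 - sqrt(330 + (-84 + 37)) = -442 - sqrt(330 - 47) = -442 - sqrt(283)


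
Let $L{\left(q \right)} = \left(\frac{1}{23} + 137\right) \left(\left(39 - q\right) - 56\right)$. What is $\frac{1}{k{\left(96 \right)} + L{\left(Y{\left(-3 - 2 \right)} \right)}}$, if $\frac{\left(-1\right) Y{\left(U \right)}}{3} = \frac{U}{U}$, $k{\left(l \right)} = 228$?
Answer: $- \frac{23}{38884} \approx -0.0005915$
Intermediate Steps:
$Y{\left(U \right)} = -3$ ($Y{\left(U \right)} = - 3 \frac{U}{U} = \left(-3\right) 1 = -3$)
$L{\left(q \right)} = - \frac{53584}{23} - \frac{3152 q}{23}$ ($L{\left(q \right)} = \left(\frac{1}{23} + 137\right) \left(-17 - q\right) = \frac{3152 \left(-17 - q\right)}{23} = - \frac{53584}{23} - \frac{3152 q}{23}$)
$\frac{1}{k{\left(96 \right)} + L{\left(Y{\left(-3 - 2 \right)} \right)}} = \frac{1}{228 - \frac{44128}{23}} = \frac{1}{- \frac{38884}{23}} = - \frac{23}{38884}$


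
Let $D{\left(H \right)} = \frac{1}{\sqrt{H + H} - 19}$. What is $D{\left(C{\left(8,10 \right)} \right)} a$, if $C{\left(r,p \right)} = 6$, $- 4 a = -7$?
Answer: $- \frac{133}{1396} - \frac{7 \sqrt{3}}{698} \approx -0.11264$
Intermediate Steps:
$a = \frac{7}{4}$ ($a = \left(- \frac{1}{4}\right) \left(-7\right) = \frac{7}{4} \approx 1.75$)
$D{\left(H \right)} = \frac{1}{-19 + \sqrt{2} \sqrt{H}}$ ($D{\left(H \right)} = \frac{1}{\sqrt{2 H} - 19} = \frac{1}{\sqrt{2} \sqrt{H} - 19} = \frac{1}{-19 + \sqrt{2} \sqrt{H}}$)
$D{\left(C{\left(8,10 \right)} \right)} a = \frac{1}{-19 + \sqrt{2} \sqrt{6}} \cdot \frac{7}{4} = \frac{1}{-19 + 2 \sqrt{3}} \cdot \frac{7}{4} = \frac{7}{4 \left(-19 + 2 \sqrt{3}\right)}$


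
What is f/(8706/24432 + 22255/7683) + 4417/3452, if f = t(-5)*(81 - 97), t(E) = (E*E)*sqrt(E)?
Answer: 4417/3452 - 12514070400*I*sqrt(5)/101770393 ≈ 1.2795 - 274.96*I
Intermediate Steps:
t(E) = E**(5/2) (t(E) = E**2*sqrt(E) = E**(5/2))
f = -400*I*sqrt(5) (f = (-5)**(5/2)*(81 - 97) = (25*I*sqrt(5))*(-16) = -400*I*sqrt(5) ≈ -894.43*I)
f/(8706/24432 + 22255/7683) + 4417/3452 = (-400*I*sqrt(5))/(8706/24432 + 22255/7683) + 4417/3452 = (-400*I*sqrt(5))/(8706*(1/24432) + 22255*(1/7683)) + 4417*(1/3452) = (-400*I*sqrt(5))/(1451/4072 + 22255/7683) + 4417/3452 = (-400*I*sqrt(5))/(101770393/31285176) + 4417/3452 = -400*I*sqrt(5)*(31285176/101770393) + 4417/3452 = -12514070400*I*sqrt(5)/101770393 + 4417/3452 = 4417/3452 - 12514070400*I*sqrt(5)/101770393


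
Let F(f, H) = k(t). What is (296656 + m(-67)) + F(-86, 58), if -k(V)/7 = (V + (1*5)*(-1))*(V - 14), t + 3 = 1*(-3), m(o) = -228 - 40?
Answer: 294848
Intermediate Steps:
m(o) = -268
t = -6 (t = -3 + 1*(-3) = -3 - 3 = -6)
k(V) = -7*(-14 + V)*(-5 + V) (k(V) = -7*(V + (1*5)*(-1))*(V - 14) = -7*(V + 5*(-1))*(-14 + V) = -7*(V - 5)*(-14 + V) = -7*(-5 + V)*(-14 + V) = -7*(-14 + V)*(-5 + V))
F(f, H) = -1540 (F(f, H) = -490 - 7*(-6)**2 + 133*(-6) = -490 - 7*36 - 798 = -490 - 252 - 798 = -1540)
(296656 + m(-67)) + F(-86, 58) = (296656 - 268) - 1540 = 296388 - 1540 = 294848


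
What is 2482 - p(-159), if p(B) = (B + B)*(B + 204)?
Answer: 16792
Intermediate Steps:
p(B) = 2*B*(204 + B) (p(B) = (2*B)*(204 + B) = 2*B*(204 + B))
2482 - p(-159) = 2482 - 2*(-159)*(204 - 159) = 2482 - 2*(-159)*45 = 2482 - 1*(-14310) = 2482 + 14310 = 16792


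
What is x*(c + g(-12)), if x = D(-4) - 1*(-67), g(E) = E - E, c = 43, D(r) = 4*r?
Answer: 2193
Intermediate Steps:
g(E) = 0
x = 51 (x = 4*(-4) - 1*(-67) = -16 + 67 = 51)
x*(c + g(-12)) = 51*(43 + 0) = 51*43 = 2193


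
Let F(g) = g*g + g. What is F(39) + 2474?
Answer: 4034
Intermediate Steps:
F(g) = g + g² (F(g) = g² + g = g + g²)
F(39) + 2474 = 39*(1 + 39) + 2474 = 39*40 + 2474 = 1560 + 2474 = 4034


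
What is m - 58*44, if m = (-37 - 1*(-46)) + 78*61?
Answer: 2215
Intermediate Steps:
m = 4767 (m = (-37 + 46) + 4758 = 9 + 4758 = 4767)
m - 58*44 = 4767 - 58*44 = 4767 - 2552 = 2215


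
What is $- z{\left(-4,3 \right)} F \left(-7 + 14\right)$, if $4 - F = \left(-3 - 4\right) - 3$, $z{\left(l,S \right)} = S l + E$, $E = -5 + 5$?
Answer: $1176$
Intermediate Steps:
$E = 0$
$z{\left(l,S \right)} = S l$ ($z{\left(l,S \right)} = S l + 0 = S l$)
$F = 14$ ($F = 4 - \left(\left(-3 - 4\right) - 3\right) = 4 - \left(-7 - 3\right) = 4 - -10 = 4 + 10 = 14$)
$- z{\left(-4,3 \right)} F \left(-7 + 14\right) = - 3 \left(-4\right) 14 \left(-7 + 14\right) = \left(-1\right) \left(-12\right) 14 \cdot 7 = 12 \cdot 14 \cdot 7 = 168 \cdot 7 = 1176$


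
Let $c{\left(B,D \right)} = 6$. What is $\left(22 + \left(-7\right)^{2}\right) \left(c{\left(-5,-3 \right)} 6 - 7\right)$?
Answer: $2059$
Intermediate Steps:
$\left(22 + \left(-7\right)^{2}\right) \left(c{\left(-5,-3 \right)} 6 - 7\right) = \left(22 + \left(-7\right)^{2}\right) \left(6 \cdot 6 - 7\right) = \left(22 + 49\right) \left(36 - 7\right) = 71 \cdot 29 = 2059$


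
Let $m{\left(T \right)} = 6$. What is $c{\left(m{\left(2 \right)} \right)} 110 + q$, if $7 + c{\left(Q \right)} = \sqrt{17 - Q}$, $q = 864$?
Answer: $94 + 110 \sqrt{11} \approx 458.83$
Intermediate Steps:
$c{\left(Q \right)} = -7 + \sqrt{17 - Q}$
$c{\left(m{\left(2 \right)} \right)} 110 + q = \left(-7 + \sqrt{17 - 6}\right) 110 + 864 = \left(-7 + \sqrt{11}\right) 110 + 864 = \left(-770 + 110 \sqrt{11}\right) + 864 = 94 + 110 \sqrt{11}$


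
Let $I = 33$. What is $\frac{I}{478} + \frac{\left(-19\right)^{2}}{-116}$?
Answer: $- \frac{84365}{27724} \approx -3.043$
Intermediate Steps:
$\frac{I}{478} + \frac{\left(-19\right)^{2}}{-116} = \frac{33}{478} + \frac{\left(-19\right)^{2}}{-116} = 33 \cdot \frac{1}{478} + 361 \left(- \frac{1}{116}\right) = \frac{33}{478} - \frac{361}{116} = - \frac{84365}{27724}$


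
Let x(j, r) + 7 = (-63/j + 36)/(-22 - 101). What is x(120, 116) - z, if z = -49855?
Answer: 81750247/1640 ≈ 49848.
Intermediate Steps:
x(j, r) = -299/41 + 21/(41*j) (x(j, r) = -7 + (-63/j + 36)/(-22 - 101) = -7 + (36 - 63/j)/(-123) = -7 + (36 - 63/j)*(-1/123) = -7 + (-12/41 + 21/(41*j)) = -299/41 + 21/(41*j))
x(120, 116) - z = (1/41)*(21 - 299*120)/120 - 1*(-49855) = (1/41)*(1/120)*(21 - 35880) + 49855 = (1/41)*(1/120)*(-35859) + 49855 = -11953/1640 + 49855 = 81750247/1640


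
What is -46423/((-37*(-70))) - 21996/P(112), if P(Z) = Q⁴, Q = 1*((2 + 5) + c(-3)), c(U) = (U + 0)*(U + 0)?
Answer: -387418421/21217280 ≈ -18.260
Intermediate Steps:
c(U) = U² (c(U) = U*U = U²)
Q = 16 (Q = 1*((2 + 5) + (-3)²) = 1*(7 + 9) = 1*16 = 16)
P(Z) = 65536 (P(Z) = 16⁴ = 65536)
-46423/((-37*(-70))) - 21996/P(112) = -46423/((-37*(-70))) - 21996/65536 = -46423/2590 - 21996*1/65536 = -46423*1/2590 - 5499/16384 = -46423/2590 - 5499/16384 = -387418421/21217280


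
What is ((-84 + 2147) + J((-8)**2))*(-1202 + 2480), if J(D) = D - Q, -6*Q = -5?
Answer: 2717241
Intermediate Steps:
Q = 5/6 (Q = -1/6*(-5) = 5/6 ≈ 0.83333)
J(D) = -5/6 + D (J(D) = D - 1*5/6 = D - 5/6 = -5/6 + D)
((-84 + 2147) + J((-8)**2))*(-1202 + 2480) = ((-84 + 2147) + (-5/6 + (-8)**2))*(-1202 + 2480) = (2063 + (-5/6 + 64))*1278 = (2063 + 379/6)*1278 = (12757/6)*1278 = 2717241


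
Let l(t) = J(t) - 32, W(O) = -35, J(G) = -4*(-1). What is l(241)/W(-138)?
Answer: ⅘ ≈ 0.80000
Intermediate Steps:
J(G) = 4
l(t) = -28 (l(t) = 4 - 32 = -28)
l(241)/W(-138) = -28/(-35) = -28*(-1/35) = ⅘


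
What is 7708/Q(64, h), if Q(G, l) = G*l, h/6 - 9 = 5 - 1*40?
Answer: -1927/2496 ≈ -0.77204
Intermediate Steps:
h = -156 (h = 54 + 6*(5 - 1*40) = 54 + 6*(5 - 40) = 54 + 6*(-35) = 54 - 210 = -156)
7708/Q(64, h) = 7708/((64*(-156))) = 7708/(-9984) = 7708*(-1/9984) = -1927/2496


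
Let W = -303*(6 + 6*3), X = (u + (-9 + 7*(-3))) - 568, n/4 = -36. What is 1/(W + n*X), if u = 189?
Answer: 1/51624 ≈ 1.9371e-5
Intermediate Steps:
n = -144 (n = 4*(-36) = -144)
X = -409 (X = (189 + (-9 + 7*(-3))) - 568 = (189 + (-9 - 21)) - 568 = (189 - 30) - 568 = 159 - 568 = -409)
W = -7272 (W = -303*(6 + 18) = -303*24 = -7272)
1/(W + n*X) = 1/(-7272 - 144*(-409)) = 1/(-7272 + 58896) = 1/51624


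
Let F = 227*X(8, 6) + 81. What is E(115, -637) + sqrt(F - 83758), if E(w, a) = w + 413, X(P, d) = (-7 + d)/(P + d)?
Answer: 528 + I*sqrt(16403870)/14 ≈ 528.0 + 289.3*I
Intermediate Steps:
X(P, d) = (-7 + d)/(P + d)
E(w, a) = 413 + w
F = 907/14 (F = 227*((-7 + 6)/(8 + 6)) + 81 = 227*(-1/14) + 81 = -227/14 + 81 = 907/14 ≈ 64.786)
E(115, -637) + sqrt(F - 83758) = (413 + 115) + sqrt(907/14 - 83758) = 528 + sqrt(-1171705/14) = 528 + I*sqrt(16403870)/14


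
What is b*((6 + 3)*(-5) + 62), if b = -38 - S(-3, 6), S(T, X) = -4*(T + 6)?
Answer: -442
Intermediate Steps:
S(T, X) = -24 - 4*T (S(T, X) = -4*(6 + T) = -24 - 4*T)
b = -26 (b = -38 - (-24 - 4*(-3)) = -38 - (-24 + 12) = -38 - 1*(-12) = -38 + 12 = -26)
b*((6 + 3)*(-5) + 62) = -26*((6 + 3)*(-5) + 62) = -26*(9*(-5) + 62) = -26*(-45 + 62) = -26*17 = -442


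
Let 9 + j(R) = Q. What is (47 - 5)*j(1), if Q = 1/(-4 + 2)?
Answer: -399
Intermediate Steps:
Q = -½ (Q = 1/(-2) = -½ ≈ -0.50000)
j(R) = -19/2 (j(R) = -9 - ½ = -19/2)
(47 - 5)*j(1) = (47 - 5)*(-19/2) = 42*(-19/2) = -399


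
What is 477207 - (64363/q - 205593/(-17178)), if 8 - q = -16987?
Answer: 46437088130707/97313370 ≈ 4.7719e+5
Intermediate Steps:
q = 16995 (q = 8 - 1*(-16987) = 8 + 16987 = 16995)
477207 - (64363/q - 205593/(-17178)) = 477207 - (64363/16995 - 205593/(-17178)) = 477207 - (64363*(1/16995) - 205593*(-1/17178)) = 477207 - (64363/16995 + 68531/5726) = 477207 - 1*1533226883/97313370 = 477207 - 1533226883/97313370 = 46437088130707/97313370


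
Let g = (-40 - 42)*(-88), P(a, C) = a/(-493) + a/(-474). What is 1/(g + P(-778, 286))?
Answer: 116841/843500819 ≈ 0.00013852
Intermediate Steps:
P(a, C) = -967*a/233682 (P(a, C) = a*(-1/493) + a*(-1/474) = -a/493 - a/474 = -967*a/233682)
g = 7216 (g = -82*(-88) = 7216)
1/(g + P(-778, 286)) = 1/(7216 - 967/233682*(-778)) = 1/(7216 + 376163/116841) = 1/(843500819/116841) = 116841/843500819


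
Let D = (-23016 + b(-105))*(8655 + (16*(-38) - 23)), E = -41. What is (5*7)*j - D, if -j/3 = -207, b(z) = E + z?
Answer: 185873623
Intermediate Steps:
b(z) = -41 + z
j = 621 (j = -3*(-207) = 621)
D = -185851888 (D = (-23016 + (-41 - 105))*(8655 + (16*(-38) - 23)) = (-23016 - 146)*(8655 + (-608 - 23)) = -23162*(8655 - 631) = -23162*8024 = -185851888)
(5*7)*j - D = (5*7)*621 - 1*(-185851888) = 35*621 + 185851888 = 21735 + 185851888 = 185873623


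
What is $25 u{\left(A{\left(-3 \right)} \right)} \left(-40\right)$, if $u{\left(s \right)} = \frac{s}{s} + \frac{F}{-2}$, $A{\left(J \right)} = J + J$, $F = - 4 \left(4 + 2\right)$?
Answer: $-13000$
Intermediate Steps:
$F = -24$ ($F = \left(-4\right) 6 = -24$)
$A{\left(J \right)} = 2 J$
$u{\left(s \right)} = 13$ ($u{\left(s \right)} = \frac{s}{s} - \frac{24}{-2} = 1 - -12 = 1 + 12 = 13$)
$25 u{\left(A{\left(-3 \right)} \right)} \left(-40\right) = 25 \cdot 13 \left(-40\right) = 325 \left(-40\right) = -13000$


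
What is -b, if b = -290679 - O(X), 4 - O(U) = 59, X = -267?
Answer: 290624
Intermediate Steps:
O(U) = -55 (O(U) = 4 - 1*59 = 4 - 59 = -55)
b = -290624 (b = -290679 - 1*(-55) = -290679 + 55 = -290624)
-b = -1*(-290624) = 290624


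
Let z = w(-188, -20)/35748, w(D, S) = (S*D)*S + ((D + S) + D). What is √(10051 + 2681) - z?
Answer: 18899/8937 + 2*√3183 ≈ 114.95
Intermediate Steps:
w(D, S) = S + 2*D + D*S² (w(D, S) = (D*S)*S + (S + 2*D) = D*S² + (S + 2*D) = S + 2*D + D*S²)
z = -18899/8937 (z = (-20 + 2*(-188) - 188*(-20)²)/35748 = (-20 - 376 - 188*400)*(1/35748) = (-20 - 376 - 75200)*(1/35748) = -75596*1/35748 = -18899/8937 ≈ -2.1147)
√(10051 + 2681) - z = √(10051 + 2681) - 1*(-18899/8937) = √12732 + 18899/8937 = 2*√3183 + 18899/8937 = 18899/8937 + 2*√3183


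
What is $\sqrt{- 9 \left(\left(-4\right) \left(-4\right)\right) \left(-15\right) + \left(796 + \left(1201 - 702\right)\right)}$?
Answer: $\sqrt{3455} \approx 58.779$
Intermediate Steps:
$\sqrt{- 9 \left(\left(-4\right) \left(-4\right)\right) \left(-15\right) + \left(796 + \left(1201 - 702\right)\right)} = \sqrt{\left(-9\right) 16 \left(-15\right) + \left(796 + \left(1201 - 702\right)\right)} = \sqrt{\left(-144\right) \left(-15\right) + \left(796 + 499\right)} = \sqrt{2160 + 1295} = \sqrt{3455}$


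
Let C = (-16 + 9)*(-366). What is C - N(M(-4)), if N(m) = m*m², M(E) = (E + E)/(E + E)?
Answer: 2561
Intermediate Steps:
M(E) = 1 (M(E) = (2*E)/((2*E)) = (2*E)*(1/(2*E)) = 1)
N(m) = m³
C = 2562 (C = -7*(-366) = 2562)
C - N(M(-4)) = 2562 - 1*1³ = 2562 - 1*1 = 2562 - 1 = 2561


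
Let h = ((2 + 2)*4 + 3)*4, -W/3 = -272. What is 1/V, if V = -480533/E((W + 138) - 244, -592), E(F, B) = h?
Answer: -76/480533 ≈ -0.00015816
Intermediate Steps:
W = 816 (W = -3*(-272) = 816)
h = 76 (h = (4*4 + 3)*4 = (16 + 3)*4 = 19*4 = 76)
E(F, B) = 76
V = -480533/76 ≈ -6322.8
1/V = 1/(-480533/76) = -76/480533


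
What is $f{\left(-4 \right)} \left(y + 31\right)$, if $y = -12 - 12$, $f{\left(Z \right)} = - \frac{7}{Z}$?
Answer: $\frac{49}{4} \approx 12.25$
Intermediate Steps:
$y = -24$ ($y = -12 - 12 = -24$)
$f{\left(-4 \right)} \left(y + 31\right) = - \frac{7}{-4} \left(-24 + 31\right) = \left(-7\right) \left(- \frac{1}{4}\right) 7 = \frac{7}{4} \cdot 7 = \frac{49}{4}$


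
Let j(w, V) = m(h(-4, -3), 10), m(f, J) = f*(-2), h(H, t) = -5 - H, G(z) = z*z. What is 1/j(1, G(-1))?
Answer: ½ ≈ 0.50000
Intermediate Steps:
G(z) = z²
m(f, J) = -2*f
j(w, V) = 2 (j(w, V) = -2*(-5 - 1*(-4)) = -2*(-5 + 4) = -2*(-1) = 2)
1/j(1, G(-1)) = 1/2 = ½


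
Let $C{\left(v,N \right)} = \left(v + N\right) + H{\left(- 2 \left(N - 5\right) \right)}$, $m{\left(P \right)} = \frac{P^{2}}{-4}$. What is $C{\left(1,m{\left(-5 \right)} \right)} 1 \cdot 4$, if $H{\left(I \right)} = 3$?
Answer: $-9$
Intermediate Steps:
$m{\left(P \right)} = - \frac{P^{2}}{4}$
$C{\left(v,N \right)} = 3 + N + v$ ($C{\left(v,N \right)} = \left(v + N\right) + 3 = \left(N + v\right) + 3 = 3 + N + v$)
$C{\left(1,m{\left(-5 \right)} \right)} 1 \cdot 4 = \left(3 - \frac{\left(-5\right)^{2}}{4} + 1\right) 1 \cdot 4 = \left(3 - \frac{25}{4} + 1\right) 1 \cdot 4 = \left(- \frac{9}{4}\right) 1 \cdot 4 = \left(- \frac{9}{4}\right) 4 = -9$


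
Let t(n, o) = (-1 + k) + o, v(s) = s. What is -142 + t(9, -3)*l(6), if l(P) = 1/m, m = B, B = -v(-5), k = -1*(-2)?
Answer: -712/5 ≈ -142.40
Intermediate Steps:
k = 2
B = 5 (B = -1*(-5) = 5)
m = 5
t(n, o) = 1 + o (t(n, o) = (-1 + 2) + o = 1 + o)
l(P) = ⅕ (l(P) = 1/5 = ⅕)
-142 + t(9, -3)*l(6) = -142 + (1 - 3)*(⅕) = -142 - 2*⅕ = -142 - ⅖ = -712/5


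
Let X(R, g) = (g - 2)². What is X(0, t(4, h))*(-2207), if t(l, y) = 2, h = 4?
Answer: 0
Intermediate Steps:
X(R, g) = (-2 + g)²
X(0, t(4, h))*(-2207) = (-2 + 2)²*(-2207) = 0²*(-2207) = 0*(-2207) = 0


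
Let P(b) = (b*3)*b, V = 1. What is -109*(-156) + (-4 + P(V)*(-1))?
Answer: 16997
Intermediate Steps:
P(b) = 3*b² (P(b) = (3*b)*b = 3*b²)
-109*(-156) + (-4 + P(V)*(-1)) = -109*(-156) + (-4 + (3*1²)*(-1)) = 17004 + (-4 + (3*1)*(-1)) = 17004 + (-4 + 3*(-1)) = 17004 + (-4 - 3) = 17004 - 7 = 16997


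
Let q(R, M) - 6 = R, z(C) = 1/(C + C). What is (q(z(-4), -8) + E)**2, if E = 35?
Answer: 106929/64 ≈ 1670.8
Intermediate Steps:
z(C) = 1/(2*C)
q(R, M) = 6 + R
(q(z(-4), -8) + E)**2 = ((6 + (1/2)/(-4)) + 35)**2 = ((6 + (1/2)*(-1/4)) + 35)**2 = ((6 - 1/8) + 35)**2 = (47/8 + 35)**2 = (327/8)**2 = 106929/64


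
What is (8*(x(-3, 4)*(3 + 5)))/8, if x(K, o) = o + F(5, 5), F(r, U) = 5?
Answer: 72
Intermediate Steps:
x(K, o) = 5 + o (x(K, o) = o + 5 = 5 + o)
(8*(x(-3, 4)*(3 + 5)))/8 = (8*((5 + 4)*(3 + 5)))/8 = (8*(9*8))*(⅛) = (8*72)*(⅛) = 576*(⅛) = 72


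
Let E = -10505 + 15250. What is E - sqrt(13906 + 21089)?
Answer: 4745 - sqrt(34995) ≈ 4557.9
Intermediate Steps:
E = 4745
E - sqrt(13906 + 21089) = 4745 - sqrt(13906 + 21089) = 4745 - sqrt(34995)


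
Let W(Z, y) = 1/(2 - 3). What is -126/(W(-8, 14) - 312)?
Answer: 126/313 ≈ 0.40256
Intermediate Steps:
W(Z, y) = -1 (W(Z, y) = 1/(-1) = -1)
-126/(W(-8, 14) - 312) = -126/(-1 - 312) = -126/(-313) = -126*(-1/313) = 126/313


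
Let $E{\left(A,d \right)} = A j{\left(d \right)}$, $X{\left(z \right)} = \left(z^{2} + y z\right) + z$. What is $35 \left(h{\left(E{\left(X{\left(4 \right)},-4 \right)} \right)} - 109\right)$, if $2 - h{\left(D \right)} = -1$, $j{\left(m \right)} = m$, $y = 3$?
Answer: $-3710$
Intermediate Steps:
$X{\left(z \right)} = z^{2} + 4 z$ ($X{\left(z \right)} = \left(z^{2} + 3 z\right) + z = z^{2} + 4 z$)
$E{\left(A,d \right)} = A d$
$h{\left(D \right)} = 3$ ($h{\left(D \right)} = 2 - -1 = 2 + 1 = 3$)
$35 \left(h{\left(E{\left(X{\left(4 \right)},-4 \right)} \right)} - 109\right) = 35 \left(3 - 109\right) = 35 \left(-106\right) = -3710$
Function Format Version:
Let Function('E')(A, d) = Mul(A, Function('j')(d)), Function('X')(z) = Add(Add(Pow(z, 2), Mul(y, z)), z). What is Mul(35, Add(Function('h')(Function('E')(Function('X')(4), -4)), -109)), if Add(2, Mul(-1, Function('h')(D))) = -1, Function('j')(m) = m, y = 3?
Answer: -3710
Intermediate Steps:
Function('X')(z) = Add(Pow(z, 2), Mul(4, z)) (Function('X')(z) = Add(Add(Pow(z, 2), Mul(3, z)), z) = Add(Pow(z, 2), Mul(4, z)))
Function('E')(A, d) = Mul(A, d)
Function('h')(D) = 3 (Function('h')(D) = Add(2, Mul(-1, -1)) = Add(2, 1) = 3)
Mul(35, Add(Function('h')(Function('E')(Function('X')(4), -4)), -109)) = Mul(35, Add(3, -109)) = Mul(35, -106) = -3710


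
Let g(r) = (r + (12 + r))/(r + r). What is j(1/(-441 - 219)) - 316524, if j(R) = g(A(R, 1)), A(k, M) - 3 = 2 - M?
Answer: -633043/2 ≈ -3.1652e+5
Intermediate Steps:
A(k, M) = 5 - M (A(k, M) = 3 + (2 - M) = 5 - M)
g(r) = (12 + 2*r)/(2*r) (g(r) = (12 + 2*r)/((2*r)) = (12 + 2*r)*(1/(2*r)) = (12 + 2*r)/(2*r))
j(R) = 5/2 (j(R) = (6 + (5 - 1*1))/(5 - 1*1) = (6 + (5 - 1))/(5 - 1) = (6 + 4)/4 = (¼)*10 = 5/2)
j(1/(-441 - 219)) - 316524 = 5/2 - 316524 = -633043/2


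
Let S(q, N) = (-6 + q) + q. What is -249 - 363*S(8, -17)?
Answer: -3879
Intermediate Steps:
S(q, N) = -6 + 2*q
-249 - 363*S(8, -17) = -249 - 363*(-6 + 2*8) = -249 - 363*(-6 + 16) = -249 - 363*10 = -249 - 3630 = -3879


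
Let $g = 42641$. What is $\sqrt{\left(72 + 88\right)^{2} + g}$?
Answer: $23 \sqrt{129} \approx 261.23$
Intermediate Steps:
$\sqrt{\left(72 + 88\right)^{2} + g} = \sqrt{\left(72 + 88\right)^{2} + 42641} = \sqrt{160^{2} + 42641} = \sqrt{25600 + 42641} = \sqrt{68241} = 23 \sqrt{129}$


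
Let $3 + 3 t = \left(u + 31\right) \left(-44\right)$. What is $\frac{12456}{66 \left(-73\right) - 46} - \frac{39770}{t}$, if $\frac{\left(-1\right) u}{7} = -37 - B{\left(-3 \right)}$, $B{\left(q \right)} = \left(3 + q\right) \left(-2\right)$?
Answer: $\frac{52668489}{7759904} \approx 6.7873$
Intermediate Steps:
$B{\left(q \right)} = -6 - 2 q$
$u = 259$ ($u = - 7 \left(-37 - \left(-6 - -6\right)\right) = - 7 \left(-37 - \left(-6 + 6\right)\right) = - 7 \left(-37 - 0\right) = - 7 \left(-37 + 0\right) = \left(-7\right) \left(-37\right) = 259$)
$t = - \frac{12763}{3}$ ($t = -1 + \frac{\left(259 + 31\right) \left(-44\right)}{3} = -1 + \frac{290 \left(-44\right)}{3} = -1 + \frac{1}{3} \left(-12760\right) = -1 - \frac{12760}{3} = - \frac{12763}{3} \approx -4254.3$)
$\frac{12456}{66 \left(-73\right) - 46} - \frac{39770}{t} = \frac{12456}{66 \left(-73\right) - 46} - \frac{39770}{- \frac{12763}{3}} = \frac{12456}{-4818 - 46} - - \frac{119310}{12763} = \frac{12456}{-4864} + \frac{119310}{12763} = 12456 \left(- \frac{1}{4864}\right) + \frac{119310}{12763} = - \frac{1557}{608} + \frac{119310}{12763} = \frac{52668489}{7759904}$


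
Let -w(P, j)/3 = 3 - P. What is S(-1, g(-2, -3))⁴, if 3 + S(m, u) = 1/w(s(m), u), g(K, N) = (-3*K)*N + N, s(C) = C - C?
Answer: 614656/6561 ≈ 93.683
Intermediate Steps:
s(C) = 0
w(P, j) = -9 + 3*P (w(P, j) = -3*(3 - P) = -9 + 3*P)
g(K, N) = N - 3*K*N (g(K, N) = -3*K*N + N = N - 3*K*N)
S(m, u) = -28/9 (S(m, u) = -3 + 1/(-9 + 3*0) = -3 + 1/(-9 + 0) = -3 + 1/(-9) = -3 - ⅑ = -28/9)
S(-1, g(-2, -3))⁴ = (-28/9)⁴ = 614656/6561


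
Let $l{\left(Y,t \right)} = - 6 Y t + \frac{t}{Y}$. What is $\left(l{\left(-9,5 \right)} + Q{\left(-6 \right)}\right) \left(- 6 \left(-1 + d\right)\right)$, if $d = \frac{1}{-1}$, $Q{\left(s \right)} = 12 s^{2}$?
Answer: $\frac{25252}{3} \approx 8417.3$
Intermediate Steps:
$d = -1$
$l{\left(Y,t \right)} = \frac{t}{Y} - 6 Y t$ ($l{\left(Y,t \right)} = - 6 Y t + \frac{t}{Y} = \frac{t}{Y} - 6 Y t$)
$\left(l{\left(-9,5 \right)} + Q{\left(-6 \right)}\right) \left(- 6 \left(-1 + d\right)\right) = \left(\left(\frac{5}{-9} - \left(-54\right) 5\right) + 12 \left(-6\right)^{2}\right) \left(- 6 \left(-1 - 1\right)\right) = \left(\left(5 \left(- \frac{1}{9}\right) + 270\right) + 12 \cdot 36\right) \left(\left(-6\right) \left(-2\right)\right) = \left(\left(- \frac{5}{9} + 270\right) + 432\right) 12 = \left(\frac{2425}{9} + 432\right) 12 = \frac{6313}{9} \cdot 12 = \frac{25252}{3}$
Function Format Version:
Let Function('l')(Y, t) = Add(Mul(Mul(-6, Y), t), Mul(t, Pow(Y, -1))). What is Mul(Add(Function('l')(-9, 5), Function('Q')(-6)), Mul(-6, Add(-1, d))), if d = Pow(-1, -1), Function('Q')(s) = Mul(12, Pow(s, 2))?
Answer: Rational(25252, 3) ≈ 8417.3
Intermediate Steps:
d = -1
Function('l')(Y, t) = Add(Mul(t, Pow(Y, -1)), Mul(-6, Y, t)) (Function('l')(Y, t) = Add(Mul(-6, Y, t), Mul(t, Pow(Y, -1))) = Add(Mul(t, Pow(Y, -1)), Mul(-6, Y, t)))
Mul(Add(Function('l')(-9, 5), Function('Q')(-6)), Mul(-6, Add(-1, d))) = Mul(Add(Add(Mul(5, Pow(-9, -1)), Mul(-6, -9, 5)), Mul(12, Pow(-6, 2))), Mul(-6, Add(-1, -1))) = Mul(Add(Add(Mul(5, Rational(-1, 9)), 270), Mul(12, 36)), Mul(-6, -2)) = Mul(Add(Add(Rational(-5, 9), 270), 432), 12) = Mul(Add(Rational(2425, 9), 432), 12) = Mul(Rational(6313, 9), 12) = Rational(25252, 3)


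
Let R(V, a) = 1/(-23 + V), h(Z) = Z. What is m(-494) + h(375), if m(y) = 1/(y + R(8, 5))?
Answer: 2779110/7411 ≈ 375.00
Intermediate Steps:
m(y) = 1/(-1/15 + y) (m(y) = 1/(y + 1/(-23 + 8)) = 1/(y + 1/(-15)) = 1/(y - 1/15) = 1/(-1/15 + y))
m(-494) + h(375) = 15/(-1 + 15*(-494)) + 375 = 15/(-1 - 7410) + 375 = 15/(-7411) + 375 = 15*(-1/7411) + 375 = -15/7411 + 375 = 2779110/7411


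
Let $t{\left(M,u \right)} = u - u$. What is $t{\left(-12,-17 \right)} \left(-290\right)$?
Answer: $0$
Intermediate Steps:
$t{\left(M,u \right)} = 0$
$t{\left(-12,-17 \right)} \left(-290\right) = 0 \left(-290\right) = 0$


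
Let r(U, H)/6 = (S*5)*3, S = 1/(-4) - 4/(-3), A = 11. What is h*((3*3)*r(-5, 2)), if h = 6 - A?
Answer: -8775/2 ≈ -4387.5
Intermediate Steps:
S = 13/12 (S = 1*(-1/4) - 4*(-1/3) = -1/4 + 4/3 = 13/12 ≈ 1.0833)
h = -5 (h = 6 - 1*11 = 6 - 11 = -5)
r(U, H) = 195/2 (r(U, H) = 6*(((13/12)*5)*3) = 6*((65/12)*3) = 6*(65/4) = 195/2)
h*((3*3)*r(-5, 2)) = -5*3*3*195/2 = -45*195/2 = -5*1755/2 = -8775/2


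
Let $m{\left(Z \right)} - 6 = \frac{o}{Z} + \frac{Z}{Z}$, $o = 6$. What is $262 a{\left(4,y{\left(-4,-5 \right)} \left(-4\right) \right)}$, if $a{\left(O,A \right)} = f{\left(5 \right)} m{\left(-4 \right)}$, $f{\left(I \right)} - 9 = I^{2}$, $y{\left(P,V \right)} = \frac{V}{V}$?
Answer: $48994$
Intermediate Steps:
$y{\left(P,V \right)} = 1$
$m{\left(Z \right)} = 7 + \frac{6}{Z}$ ($m{\left(Z \right)} = 6 + \left(\frac{6}{Z} + \frac{Z}{Z}\right) = 6 + \left(\frac{6}{Z} + 1\right) = 6 + \left(1 + \frac{6}{Z}\right) = 7 + \frac{6}{Z}$)
$f{\left(I \right)} = 9 + I^{2}$
$a{\left(O,A \right)} = 187$ ($a{\left(O,A \right)} = \left(9 + 5^{2}\right) \left(7 + \frac{6}{-4}\right) = \left(9 + 25\right) \left(7 + 6 \left(- \frac{1}{4}\right)\right) = 34 \left(7 - \frac{3}{2}\right) = 34 \cdot \frac{11}{2} = 187$)
$262 a{\left(4,y{\left(-4,-5 \right)} \left(-4\right) \right)} = 262 \cdot 187 = 48994$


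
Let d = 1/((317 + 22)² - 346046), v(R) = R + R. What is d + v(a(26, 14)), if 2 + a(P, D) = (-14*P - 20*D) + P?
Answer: -286595001/231125 ≈ -1240.0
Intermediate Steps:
a(P, D) = -2 - 20*D - 13*P (a(P, D) = -2 + ((-14*P - 20*D) + P) = -2 + ((-20*D - 14*P) + P) = -2 + (-20*D - 13*P) = -2 - 20*D - 13*P)
v(R) = 2*R
d = -1/231125 (d = 1/(339² - 346046) = 1/(114921 - 346046) = 1/(-231125) = -1/231125 ≈ -4.3267e-6)
d + v(a(26, 14)) = -1/231125 + 2*(-2 - 20*14 - 13*26) = -1/231125 + 2*(-2 - 280 - 338) = -1/231125 + 2*(-620) = -1/231125 - 1240 = -286595001/231125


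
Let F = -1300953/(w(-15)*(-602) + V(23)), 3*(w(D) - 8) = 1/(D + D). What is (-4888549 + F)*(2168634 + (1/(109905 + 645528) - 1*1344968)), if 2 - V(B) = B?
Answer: -661135920954822646946429/164203938612 ≈ -4.0263e+12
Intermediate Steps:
w(D) = 8 + 1/(6*D) (w(D) = 8 + 1/(3*(D + D)) = 8 + 1/(3*((2*D))) = 8 + (1/(2*D))/3 = 8 + 1/(6*D))
V(B) = 2 - B
F = 58542885/217364 (F = -1300953/((8 + (⅙)/(-15))*(-602) + (2 - 1*23)) = -1300953/((8 + (⅙)*(-1/15))*(-602) + (2 - 23)) = -1300953/((8 - 1/90)*(-602) - 21) = -1300953/((719/90)*(-602) - 21) = -1300953/(-216419/45 - 21) = -1300953/(-217364/45) = -1300953*(-45/217364) = 58542885/217364 ≈ 269.33)
(-4888549 + F)*(2168634 + (1/(109905 + 645528) - 1*1344968)) = (-4888549 + 58542885/217364)*(2168634 + (1/(109905 + 645528) - 1*1344968)) = -1062536021951*(2168634 + (1/755433 - 1344968))/217364 = -1062536021951*(2168634 - 1016033211143/755433)/217364 = -1062536021951/217364*622224477379/755433 = -661135920954822646946429/164203938612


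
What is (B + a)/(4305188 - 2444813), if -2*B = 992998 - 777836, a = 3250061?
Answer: 57136/33825 ≈ 1.6892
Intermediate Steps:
B = -107581 (B = -(992998 - 777836)/2 = -½*215162 = -107581)
(B + a)/(4305188 - 2444813) = (-107581 + 3250061)/(4305188 - 2444813) = 3142480/1860375 = 3142480*(1/1860375) = 57136/33825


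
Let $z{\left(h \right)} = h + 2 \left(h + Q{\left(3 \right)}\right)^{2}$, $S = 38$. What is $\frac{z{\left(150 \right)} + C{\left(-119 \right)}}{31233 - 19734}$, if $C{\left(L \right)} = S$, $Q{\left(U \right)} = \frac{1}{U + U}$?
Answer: $\frac{815185}{206982} \approx 3.9384$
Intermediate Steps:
$Q{\left(U \right)} = \frac{1}{2 U}$
$C{\left(L \right)} = 38$
$z{\left(h \right)} = h + 2 \left(\frac{1}{6} + h\right)^{2}$ ($z{\left(h \right)} = h + 2 \left(h + \frac{1}{2 \cdot 3}\right)^{2} = h + 2 \left(h + \frac{1}{2} \cdot \frac{1}{3}\right)^{2} = h + 2 \left(h + \frac{1}{6}\right)^{2} = h + 2 \left(\frac{1}{6} + h\right)^{2}$)
$\frac{z{\left(150 \right)} + C{\left(-119 \right)}}{31233 - 19734} = \frac{\left(150 + \frac{\left(1 + 6 \cdot 150\right)^{2}}{18}\right) + 38}{31233 - 19734} = \frac{\left(150 + \frac{\left(1 + 900\right)^{2}}{18}\right) + 38}{11499} = \left(\left(150 + \frac{901^{2}}{18}\right) + 38\right) \frac{1}{11499} = \left(\left(150 + \frac{1}{18} \cdot 811801\right) + 38\right) \frac{1}{11499} = \left(\left(150 + \frac{811801}{18}\right) + 38\right) \frac{1}{11499} = \left(\frac{814501}{18} + 38\right) \frac{1}{11499} = \frac{815185}{18} \cdot \frac{1}{11499} = \frac{815185}{206982}$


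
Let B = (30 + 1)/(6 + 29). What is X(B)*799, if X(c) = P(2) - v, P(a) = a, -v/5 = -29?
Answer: -114257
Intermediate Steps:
v = 145 (v = -5*(-29) = 145)
B = 31/35 ≈ 0.88571
X(c) = -143 (X(c) = 2 - 1*145 = 2 - 145 = -143)
X(B)*799 = -143*799 = -114257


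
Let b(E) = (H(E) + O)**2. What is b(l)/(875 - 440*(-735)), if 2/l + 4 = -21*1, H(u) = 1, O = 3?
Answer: 16/324275 ≈ 4.9341e-5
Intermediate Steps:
l = -2/25 (l = 2/(-4 - 21*1) = 2/(-4 - 21) = 2/(-25) = 2*(-1/25) = -2/25 ≈ -0.080000)
b(E) = 16 (b(E) = (1 + 3)**2 = 4**2 = 16)
b(l)/(875 - 440*(-735)) = 16/(875 - 440*(-735)) = 16/(875 + 323400) = 16/324275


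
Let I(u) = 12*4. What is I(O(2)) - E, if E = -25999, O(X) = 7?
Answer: 26047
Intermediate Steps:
I(u) = 48
I(O(2)) - E = 48 - 1*(-25999) = 48 + 25999 = 26047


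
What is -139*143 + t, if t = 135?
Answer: -19742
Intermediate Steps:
-139*143 + t = -139*143 + 135 = -19877 + 135 = -19742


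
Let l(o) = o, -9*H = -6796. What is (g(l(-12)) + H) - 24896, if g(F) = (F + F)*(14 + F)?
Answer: -217700/9 ≈ -24189.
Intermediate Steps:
H = 6796/9 (H = -1/9*(-6796) = 6796/9 ≈ 755.11)
g(F) = 2*F*(14 + F) (g(F) = (2*F)*(14 + F) = 2*F*(14 + F))
(g(l(-12)) + H) - 24896 = (2*(-12)*(14 - 12) + 6796/9) - 24896 = (2*(-12)*2 + 6796/9) - 24896 = (-48 + 6796/9) - 24896 = 6364/9 - 24896 = -217700/9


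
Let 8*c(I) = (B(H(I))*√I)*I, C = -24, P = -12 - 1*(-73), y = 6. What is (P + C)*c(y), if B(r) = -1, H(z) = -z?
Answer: -111*√6/4 ≈ -67.973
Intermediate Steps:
P = 61 (P = -12 + 73 = 61)
c(I) = -I^(3/2)/8 (c(I) = ((-√I)*I)/8 = (-I^(3/2))/8 = -I^(3/2)/8)
(P + C)*c(y) = (61 - 24)*(-3*√6/4) = 37*(-3*√6/4) = -111*√6/4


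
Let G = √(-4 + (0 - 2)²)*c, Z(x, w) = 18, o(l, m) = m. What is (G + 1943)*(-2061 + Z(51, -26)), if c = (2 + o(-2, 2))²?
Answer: -3969549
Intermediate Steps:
c = 16 (c = (2 + 2)² = 4² = 16)
G = 0 (G = √(-4 + (0 - 2)²)*16 = √(-4 + (-2)²)*16 = √(-4 + 4)*16 = √0*16 = 0*16 = 0)
(G + 1943)*(-2061 + Z(51, -26)) = (0 + 1943)*(-2061 + 18) = 1943*(-2043) = -3969549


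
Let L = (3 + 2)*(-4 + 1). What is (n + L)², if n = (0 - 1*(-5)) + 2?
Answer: 64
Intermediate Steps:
n = 7 (n = (0 + 5) + 2 = 5 + 2 = 7)
L = -15 (L = 5*(-3) = -15)
(n + L)² = (7 - 15)² = (-8)² = 64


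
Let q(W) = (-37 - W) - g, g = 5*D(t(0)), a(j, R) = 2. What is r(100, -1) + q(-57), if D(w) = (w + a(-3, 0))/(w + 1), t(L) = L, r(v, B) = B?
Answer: 9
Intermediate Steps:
D(w) = (2 + w)/(1 + w) (D(w) = (w + 2)/(w + 1) = (2 + w)/(1 + w))
g = 10 (g = 5*((2 + 0)/(1 + 0)) = 5*(2/1) = 5*(1*2) = 5*2 = 10)
q(W) = -47 - W (q(W) = (-37 - W) - 1*10 = (-37 - W) - 10 = -47 - W)
r(100, -1) + q(-57) = -1 + (-47 - 1*(-57)) = -1 + (-47 + 57) = -1 + 10 = 9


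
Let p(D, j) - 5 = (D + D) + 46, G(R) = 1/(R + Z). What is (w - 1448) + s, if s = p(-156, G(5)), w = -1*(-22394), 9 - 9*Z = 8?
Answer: 20685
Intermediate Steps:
Z = ⅑ (Z = 1 - ⅑*8 = 1 - 8/9 = ⅑ ≈ 0.11111)
w = 22394
G(R) = 1/(⅑ + R) (G(R) = 1/(R + ⅑) = 1/(⅑ + R))
p(D, j) = 51 + 2*D (p(D, j) = 5 + ((D + D) + 46) = 5 + (2*D + 46) = 5 + (46 + 2*D) = 51 + 2*D)
s = -261 (s = 51 + 2*(-156) = 51 - 312 = -261)
(w - 1448) + s = (22394 - 1448) - 261 = 20946 - 261 = 20685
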